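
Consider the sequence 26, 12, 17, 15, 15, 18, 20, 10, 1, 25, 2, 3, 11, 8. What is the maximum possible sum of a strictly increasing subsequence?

Let S[i] be the best sum of a strictly increasing subsequence ending at i:
i:      1  2  3  4  5  6  7  8  9 10 11 12 13 14
a[i]:  26 12 17 15 15 18 20 10  1 25  2  3 11  8
S:     26 12 29 27 27 47 67 10  1 92  3  6 21 14
Maximum is 92 (e.g. 12 + 17 + 18 + 20 + 25).

92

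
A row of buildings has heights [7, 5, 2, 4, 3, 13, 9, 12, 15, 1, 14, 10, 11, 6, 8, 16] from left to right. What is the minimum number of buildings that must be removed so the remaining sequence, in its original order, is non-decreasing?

10

Fewest deletions = n − (longest non-decreasing subsequence).
Patience tails:
7 → extends → [7]
5 → replaces 7 → [5]
2 → replaces 5 → [2]
4 → extends → [2, 4]
3 → replaces 4 → [2, 3]
13 → extends → [2, 3, 13]
9 → replaces 13 → [2, 3, 9]
12 → extends → [2, 3, 9, 12]
15 → extends → [2, 3, 9, 12, 15]
1 → replaces 2 → [1, 3, 9, 12, 15]
14 → replaces 15 → [1, 3, 9, 12, 14]
10 → replaces 12 → [1, 3, 9, 10, 14]
11 → replaces 14 → [1, 3, 9, 10, 11]
6 → replaces 9 → [1, 3, 6, 10, 11]
8 → replaces 10 → [1, 3, 6, 8, 11]
16 → extends → [1, 3, 6, 8, 11, 16]
Longest non-decreasing subsequence has length 6, so deletions = 16 − 6 = 10.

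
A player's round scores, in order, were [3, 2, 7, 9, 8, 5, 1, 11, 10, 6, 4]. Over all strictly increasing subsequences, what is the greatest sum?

Let S[i] be the best sum of a strictly increasing subsequence ending at i:
i:      1  2  3  4  5  6  7  8  9 10 11
a[i]:   3  2  7  9  8  5  1 11 10  6  4
S:      3  2 10 19 18  8  1 30 29 14  7
Maximum is 30 (e.g. 3 + 7 + 9 + 11).

30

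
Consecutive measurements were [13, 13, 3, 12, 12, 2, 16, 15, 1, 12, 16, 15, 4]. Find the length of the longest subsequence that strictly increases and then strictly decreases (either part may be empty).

inc[i] = longest strictly increasing subsequence ending at i; dec[i] = longest strictly decreasing subsequence starting at i:
i:      1  2  3  4  5  6  7  8  9 10 11 12 13
a[i]:  13 13  3 12 12  2 16 15  1 12 16 15  4
inc:    1  1  1  2  2  1  3  3  1  2  4  3  2
dec:    4  4  3  3  3  2  4  3  1  2  3  2  1
Best peak at i=7 (value 16): inc=3, dec=4, length 3+4−1 = 6.

6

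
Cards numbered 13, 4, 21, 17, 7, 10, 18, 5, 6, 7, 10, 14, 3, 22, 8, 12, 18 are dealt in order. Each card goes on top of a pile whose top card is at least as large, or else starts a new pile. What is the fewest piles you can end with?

The minimum number of non-increasing subsequences covering a sequence equals the length of its longest strictly increasing subsequence.
LIS length is 7 (e.g. 4, 5, 6, 7, 10, 14, 22), so 7 piles are needed.

7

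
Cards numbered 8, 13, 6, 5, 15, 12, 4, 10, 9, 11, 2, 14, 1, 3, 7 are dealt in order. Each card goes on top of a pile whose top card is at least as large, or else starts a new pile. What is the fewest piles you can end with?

4

The minimum number of non-increasing subsequences covering a sequence equals the length of its longest strictly increasing subsequence.
LIS length is 4 (e.g. 8, 10, 11, 14), so 4 piles are needed.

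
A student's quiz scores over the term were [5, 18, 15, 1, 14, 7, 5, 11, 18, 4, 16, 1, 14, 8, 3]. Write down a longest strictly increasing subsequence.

5, 7, 11, 18

Patience tails give the LIS length; then backtrack through the dp parents:
5 → extends → [5]
18 → extends → [5, 18]
15 → replaces 18 → [5, 15]
1 → replaces 5 → [1, 15]
14 → replaces 15 → [1, 14]
7 → replaces 14 → [1, 7]
5 → replaces 7 → [1, 5]
11 → extends → [1, 5, 11]
18 → extends → [1, 5, 11, 18]
4 → replaces 5 → [1, 4, 11, 18]
16 → replaces 18 → [1, 4, 11, 16]
1 → already a tail → [1, 4, 11, 16]
14 → replaces 16 → [1, 4, 11, 14]
8 → replaces 11 → [1, 4, 8, 14]
3 → replaces 4 → [1, 3, 8, 14]
Length 4; one witness is 5, 7, 11, 18.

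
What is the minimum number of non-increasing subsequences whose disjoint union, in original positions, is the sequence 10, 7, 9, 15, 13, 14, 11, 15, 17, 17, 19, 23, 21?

Place each on the leftmost legal pile:
10 → new pile 1 (tops now [10])
7 → pile 1 (tops now [7])
9 → new pile 2 (tops now [7, 9])
15 → new pile 3 (tops now [7, 9, 15])
13 → pile 3 (tops now [7, 9, 13])
14 → new pile 4 (tops now [7, 9, 13, 14])
11 → pile 3 (tops now [7, 9, 11, 14])
15 → new pile 5 (tops now [7, 9, 11, 14, 15])
17 → new pile 6 (tops now [7, 9, 11, 14, 15, 17])
17 → pile 6 (tops now [7, 9, 11, 14, 15, 17])
19 → new pile 7 (tops now [7, 9, 11, 14, 15, 17, 19])
23 → new pile 8 (tops now [7, 9, 11, 14, 15, 17, 19, 23])
21 → pile 8 (tops now [7, 9, 11, 14, 15, 17, 19, 21])
Eight piles.

8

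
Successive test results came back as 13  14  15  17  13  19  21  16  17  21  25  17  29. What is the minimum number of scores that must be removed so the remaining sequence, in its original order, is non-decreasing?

4

Fewest deletions = n − (longest non-decreasing subsequence).
i:      1  2  3  4  5  6  7  8  9 10 11 12 13
a[i]:  13 14 15 17 13 19 21 16 17 21 25 17 29
dp:     1  2  3  4  2  5  6  4  5  7  8  6  9
max dp = 9, so deletions = 13 − 9 = 4.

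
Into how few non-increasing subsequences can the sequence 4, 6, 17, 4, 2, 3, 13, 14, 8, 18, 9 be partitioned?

5

Place each on the leftmost legal pile:
4 → new pile 1 (tops now [4])
6 → new pile 2 (tops now [4, 6])
17 → new pile 3 (tops now [4, 6, 17])
4 → pile 1 (tops now [4, 6, 17])
2 → pile 1 (tops now [2, 6, 17])
3 → pile 2 (tops now [2, 3, 17])
13 → pile 3 (tops now [2, 3, 13])
14 → new pile 4 (tops now [2, 3, 13, 14])
8 → pile 3 (tops now [2, 3, 8, 14])
18 → new pile 5 (tops now [2, 3, 8, 14, 18])
9 → pile 4 (tops now [2, 3, 8, 9, 18])
Five piles.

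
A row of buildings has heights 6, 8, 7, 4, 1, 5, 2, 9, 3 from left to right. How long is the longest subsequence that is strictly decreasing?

Let dp[i] be the longest strictly decreasing subsequence ending at i:
i:     1 2 3 4 5 6 7 8 9
a[i]:  6 8 7 4 1 5 2 9 3
dp:    1 1 2 3 4 3 4 1 4
Maximum is 4.

4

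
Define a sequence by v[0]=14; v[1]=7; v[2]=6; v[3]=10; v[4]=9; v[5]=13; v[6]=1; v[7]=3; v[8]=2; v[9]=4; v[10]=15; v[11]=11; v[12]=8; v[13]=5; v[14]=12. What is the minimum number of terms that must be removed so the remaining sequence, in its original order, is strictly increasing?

Fewest deletions = n − (longest strictly increasing subsequence).
Patience tails:
14 → extends → [14]
7 → replaces 14 → [7]
6 → replaces 7 → [6]
10 → extends → [6, 10]
9 → replaces 10 → [6, 9]
13 → extends → [6, 9, 13]
1 → replaces 6 → [1, 9, 13]
3 → replaces 9 → [1, 3, 13]
2 → replaces 3 → [1, 2, 13]
4 → replaces 13 → [1, 2, 4]
15 → extends → [1, 2, 4, 15]
11 → replaces 15 → [1, 2, 4, 11]
8 → replaces 11 → [1, 2, 4, 8]
5 → replaces 8 → [1, 2, 4, 5]
12 → extends → [1, 2, 4, 5, 12]
Longest strictly increasing subsequence has length 5, so deletions = 15 − 5 = 10.

10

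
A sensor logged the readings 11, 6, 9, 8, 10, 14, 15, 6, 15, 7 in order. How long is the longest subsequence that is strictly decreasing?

4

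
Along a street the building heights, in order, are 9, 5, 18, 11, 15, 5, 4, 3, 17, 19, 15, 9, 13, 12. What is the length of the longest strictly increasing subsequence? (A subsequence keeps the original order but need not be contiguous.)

Track the smallest tail for each achievable length (strict):
9 → extends → [9]
5 → replaces 9 → [5]
18 → extends → [5, 18]
11 → replaces 18 → [5, 11]
15 → extends → [5, 11, 15]
5 → already a tail → [5, 11, 15]
4 → replaces 5 → [4, 11, 15]
3 → replaces 4 → [3, 11, 15]
17 → extends → [3, 11, 15, 17]
19 → extends → [3, 11, 15, 17, 19]
15 → already a tail → [3, 11, 15, 17, 19]
9 → replaces 11 → [3, 9, 15, 17, 19]
13 → replaces 15 → [3, 9, 13, 17, 19]
12 → replaces 13 → [3, 9, 12, 17, 19]
Five tails, so the longest strictly increasing subsequence has length 5 (e.g. 9, 11, 15, 17, 19).

5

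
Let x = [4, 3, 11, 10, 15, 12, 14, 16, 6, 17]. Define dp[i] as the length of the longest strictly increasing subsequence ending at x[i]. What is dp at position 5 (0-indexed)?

3

dp[i] = 1 + max{dp[j] : j<i, x[j]<x[i]} (or 1 if no such j):
i:      0  1  2  3  4  5  6  7  8  9
x[i]:   4  3 11 10 15 12 14 16  6 17
dp:     1  1  2  2  3  3  4  5  2  6
At index 5 the value is 3.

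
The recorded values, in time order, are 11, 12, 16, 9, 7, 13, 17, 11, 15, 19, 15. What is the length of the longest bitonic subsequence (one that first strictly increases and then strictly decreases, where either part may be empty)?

inc[i] = longest strictly increasing subsequence ending at i; dec[i] = longest strictly decreasing subsequence starting at i:
i:      1  2  3  4  5  6  7  8  9 10 11
a[i]:  11 12 16  9  7 13 17 11 15 19 15
inc:    1  2  3  1  1  3  4  2  4  5  4
dec:    3  3  3  2  1  2  2  1  1  2  1
Best peak at i=10 (value 19): inc=5, dec=2, length 5+2−1 = 6.

6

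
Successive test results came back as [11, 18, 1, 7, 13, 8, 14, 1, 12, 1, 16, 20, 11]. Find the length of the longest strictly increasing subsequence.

6

Track the smallest tail for each achievable length (strict):
11 → extends → [11]
18 → extends → [11, 18]
1 → replaces 11 → [1, 18]
7 → replaces 18 → [1, 7]
13 → extends → [1, 7, 13]
8 → replaces 13 → [1, 7, 8]
14 → extends → [1, 7, 8, 14]
1 → already a tail → [1, 7, 8, 14]
12 → replaces 14 → [1, 7, 8, 12]
1 → already a tail → [1, 7, 8, 12]
16 → extends → [1, 7, 8, 12, 16]
20 → extends → [1, 7, 8, 12, 16, 20]
11 → replaces 12 → [1, 7, 8, 11, 16, 20]
Six tails, so the longest strictly increasing subsequence has length 6 (e.g. 1, 7, 13, 14, 16, 20).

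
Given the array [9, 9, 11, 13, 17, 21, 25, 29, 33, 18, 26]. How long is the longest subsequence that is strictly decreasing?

Negate each value so 'decreasing' becomes 'increasing', then run patience tails on the negated sequence:
-9 → extends → [-9]
-9 → already a tail → [-9]
-11 → replaces -9 → [-11]
-13 → replaces -11 → [-13]
-17 → replaces -13 → [-17]
-21 → replaces -17 → [-21]
-25 → replaces -21 → [-25]
-29 → replaces -25 → [-29]
-33 → replaces -29 → [-33]
-18 → extends → [-33, -18]
-26 → replaces -18 → [-33, -26]
Two tails, so the longest strictly decreasing subsequence of the original has length 2.

2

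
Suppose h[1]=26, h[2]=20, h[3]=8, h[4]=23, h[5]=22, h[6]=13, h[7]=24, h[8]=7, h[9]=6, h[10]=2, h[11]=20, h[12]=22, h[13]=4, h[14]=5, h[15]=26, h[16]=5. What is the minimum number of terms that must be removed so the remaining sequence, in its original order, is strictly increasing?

11

Fewest deletions = n − (longest strictly increasing subsequence).
i:      1  2  3  4  5  6  7  8  9 10 11 12 13 14 15 16
h[i]:  26 20  8 23 22 13 24  7  6  2 20 22  4  5 26  5
dp:     1  1  1  2  2  2  3  1  1  1  3  4  2  3  5  3
max dp = 5, so deletions = 16 − 5 = 11.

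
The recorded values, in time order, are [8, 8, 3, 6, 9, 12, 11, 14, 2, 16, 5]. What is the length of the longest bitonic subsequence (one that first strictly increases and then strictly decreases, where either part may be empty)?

7

inc[i] = longest strictly increasing subsequence ending at i; dec[i] = longest strictly decreasing subsequence starting at i:
i:      1  2  3  4  5  6  7  8  9 10 11
a[i]:   8  8  3  6  9 12 11 14  2 16  5
inc:    1  1  1  2  3  4  4  5  1  6  2
dec:    3  3  2  2  2  3  2  2  1  2  1
Best peak at i=10 (value 16): inc=6, dec=2, length 6+2−1 = 7.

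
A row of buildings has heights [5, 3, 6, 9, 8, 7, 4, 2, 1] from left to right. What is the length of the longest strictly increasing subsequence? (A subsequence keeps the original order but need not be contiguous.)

Let dp[i] be the length of the longest such subsequence ending at index i:
i:     1 2 3 4 5 6 7 8 9
a[i]:  5 3 6 9 8 7 4 2 1
dp:    1 1 2 3 3 3 2 1 1
Maximum dp value is 3.

3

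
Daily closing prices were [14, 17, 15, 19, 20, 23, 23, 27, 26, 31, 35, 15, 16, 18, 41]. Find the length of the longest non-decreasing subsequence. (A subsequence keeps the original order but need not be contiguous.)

Track the smallest tail for each achievable length (allowing ties):
14 → extends → [14]
17 → extends → [14, 17]
15 → replaces 17 → [14, 15]
19 → extends → [14, 15, 19]
20 → extends → [14, 15, 19, 20]
23 → extends → [14, 15, 19, 20, 23]
23 → extends → [14, 15, 19, 20, 23, 23]
27 → extends → [14, 15, 19, 20, 23, 23, 27]
26 → replaces 27 → [14, 15, 19, 20, 23, 23, 26]
31 → extends → [14, 15, 19, 20, 23, 23, 26, 31]
35 → extends → [14, 15, 19, 20, 23, 23, 26, 31, 35]
15 → replaces 19 → [14, 15, 15, 20, 23, 23, 26, 31, 35]
16 → replaces 20 → [14, 15, 15, 16, 23, 23, 26, 31, 35]
18 → replaces 23 → [14, 15, 15, 16, 18, 23, 26, 31, 35]
41 → extends → [14, 15, 15, 16, 18, 23, 26, 31, 35, 41]
Ten tails, so the longest non-decreasing subsequence has length 10 (e.g. 14, 17, 19, 20, 23, 23, 27, 31, 35, 41).

10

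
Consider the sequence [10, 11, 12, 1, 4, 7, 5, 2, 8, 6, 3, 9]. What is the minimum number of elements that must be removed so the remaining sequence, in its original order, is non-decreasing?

7

Fewest deletions = n − (longest non-decreasing subsequence).
Patience tails:
10 → extends → [10]
11 → extends → [10, 11]
12 → extends → [10, 11, 12]
1 → replaces 10 → [1, 11, 12]
4 → replaces 11 → [1, 4, 12]
7 → replaces 12 → [1, 4, 7]
5 → replaces 7 → [1, 4, 5]
2 → replaces 4 → [1, 2, 5]
8 → extends → [1, 2, 5, 8]
6 → replaces 8 → [1, 2, 5, 6]
3 → replaces 5 → [1, 2, 3, 6]
9 → extends → [1, 2, 3, 6, 9]
Longest non-decreasing subsequence has length 5, so deletions = 12 − 5 = 7.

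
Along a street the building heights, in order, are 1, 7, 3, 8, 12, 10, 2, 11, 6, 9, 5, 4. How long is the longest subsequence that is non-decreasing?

5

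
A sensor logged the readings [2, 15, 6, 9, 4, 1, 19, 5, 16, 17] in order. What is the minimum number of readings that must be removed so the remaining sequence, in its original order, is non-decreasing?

5

Fewest deletions = n − (longest non-decreasing subsequence).
i:      1  2  3  4  5  6  7  8  9 10
a[i]:   2 15  6  9  4  1 19  5 16 17
dp:     1  2  2  3  2  1  4  3  4  5
max dp = 5, so deletions = 10 − 5 = 5.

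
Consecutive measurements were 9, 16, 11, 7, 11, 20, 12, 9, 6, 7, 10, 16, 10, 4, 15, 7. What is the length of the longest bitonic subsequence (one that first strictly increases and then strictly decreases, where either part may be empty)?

inc[i] = longest strictly increasing subsequence ending at i; dec[i] = longest strictly decreasing subsequence starting at i:
i:      1  2  3  4  5  6  7  8  9 10 11 12 13 14 15 16
a[i]:   9 16 11  7 11 20 12  9  6  7 10 16 10  4 15  7
inc:    1  2  2  1  2  3  3  2  1  2  3  4  3  1  4  2
dec:    4  5  4  3  4  5  4  3  2  2  2  3  2  1  2  1
Best peak at i=6 (value 20): inc=3, dec=5, length 3+5−1 = 7.

7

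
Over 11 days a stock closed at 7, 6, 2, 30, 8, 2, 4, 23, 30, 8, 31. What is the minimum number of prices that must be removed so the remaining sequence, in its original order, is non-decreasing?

Fewest deletions = n − (longest non-decreasing subsequence).
Patience tails:
7 → extends → [7]
6 → replaces 7 → [6]
2 → replaces 6 → [2]
30 → extends → [2, 30]
8 → replaces 30 → [2, 8]
2 → replaces 8 → [2, 2]
4 → extends → [2, 2, 4]
23 → extends → [2, 2, 4, 23]
30 → extends → [2, 2, 4, 23, 30]
8 → replaces 23 → [2, 2, 4, 8, 30]
31 → extends → [2, 2, 4, 8, 30, 31]
Longest non-decreasing subsequence has length 6, so deletions = 11 − 6 = 5.

5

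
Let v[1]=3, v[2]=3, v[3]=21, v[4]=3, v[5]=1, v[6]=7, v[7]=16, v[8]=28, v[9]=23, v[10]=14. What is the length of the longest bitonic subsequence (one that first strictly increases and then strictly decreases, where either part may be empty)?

inc[i] = longest strictly increasing subsequence ending at i; dec[i] = longest strictly decreasing subsequence starting at i:
i:      1  2  3  4  5  6  7  8  9 10
v[i]:   3  3 21  3  1  7 16 28 23 14
inc:    1  1  2  1  1  2  3  4  4  3
dec:    2  2  3  2  1  1  2  3  2  1
Best peak at i=8 (value 28): inc=4, dec=3, length 4+3−1 = 6.

6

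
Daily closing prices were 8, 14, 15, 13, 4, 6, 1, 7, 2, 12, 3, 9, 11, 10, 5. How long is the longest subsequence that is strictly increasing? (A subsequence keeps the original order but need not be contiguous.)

5

Let dp[i] be the length of the longest such subsequence ending at index i:
i:      1  2  3  4  5  6  7  8  9 10 11 12 13 14 15
a[i]:   8 14 15 13  4  6  1  7  2 12  3  9 11 10  5
dp:     1  2  3  2  1  2  1  3  2  4  3  4  5  5  4
Maximum dp value is 5.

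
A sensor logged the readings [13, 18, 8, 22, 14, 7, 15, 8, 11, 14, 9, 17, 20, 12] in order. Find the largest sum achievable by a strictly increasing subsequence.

Let S[i] be the best sum of a strictly increasing subsequence ending at i:
i:      1  2  3  4  5  6  7  8  9 10 11 12 13 14
a[i]:  13 18  8 22 14  7 15  8 11 14  9 17 20 12
S:     13 31  8 53 27  7 42 15 26 40 24 59 79 38
Maximum is 79 (e.g. 13 + 14 + 15 + 17 + 20).

79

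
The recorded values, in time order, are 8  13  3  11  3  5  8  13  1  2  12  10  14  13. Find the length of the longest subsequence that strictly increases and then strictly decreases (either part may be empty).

inc[i] = longest strictly increasing subsequence ending at i; dec[i] = longest strictly decreasing subsequence starting at i:
i:      1  2  3  4  5  6  7  8  9 10 11 12 13 14
a[i]:   8 13  3 11  3  5  8 13  1  2 12 10 14 13
inc:    1  2  1  2  1  2  3  4  1  2  4  4  5  5
dec:    3  4  2  3  2  2  2  3  1  1  2  1  2  1
Best peak at i=8 (value 13): inc=4, dec=3, length 4+3−1 = 6.

6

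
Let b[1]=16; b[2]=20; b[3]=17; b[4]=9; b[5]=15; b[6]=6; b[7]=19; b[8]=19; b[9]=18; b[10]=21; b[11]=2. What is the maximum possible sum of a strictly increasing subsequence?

73

Let S[i] be the best sum of a strictly increasing subsequence ending at i:
i:      1  2  3  4  5  6  7  8  9 10 11
b[i]:  16 20 17  9 15  6 19 19 18 21  2
S:     16 36 33  9 24  6 52 52 51 73  2
Maximum is 73 (e.g. 16 + 17 + 19 + 21).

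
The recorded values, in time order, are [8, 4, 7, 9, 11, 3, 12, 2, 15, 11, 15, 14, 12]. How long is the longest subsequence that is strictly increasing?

6

Let dp[i] be the length of the longest such subsequence ending at index i:
i:      1  2  3  4  5  6  7  8  9 10 11 12 13
a[i]:   8  4  7  9 11  3 12  2 15 11 15 14 12
dp:     1  1  2  3  4  1  5  1  6  4  6  6  5
Maximum dp value is 6.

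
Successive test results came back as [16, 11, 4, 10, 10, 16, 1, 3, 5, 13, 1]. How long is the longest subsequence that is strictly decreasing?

5

Negate each value so 'decreasing' becomes 'increasing', then run patience tails on the negated sequence:
-16 → extends → [-16]
-11 → extends → [-16, -11]
-4 → extends → [-16, -11, -4]
-10 → replaces -4 → [-16, -11, -10]
-10 → already a tail → [-16, -11, -10]
-16 → already a tail → [-16, -11, -10]
-1 → extends → [-16, -11, -10, -1]
-3 → replaces -1 → [-16, -11, -10, -3]
-5 → replaces -3 → [-16, -11, -10, -5]
-13 → replaces -11 → [-16, -13, -10, -5]
-1 → extends → [-16, -13, -10, -5, -1]
Five tails, so the longest strictly decreasing subsequence of the original has length 5.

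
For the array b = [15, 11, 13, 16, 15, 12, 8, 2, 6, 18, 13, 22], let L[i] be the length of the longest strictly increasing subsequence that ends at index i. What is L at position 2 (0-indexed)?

2

dp[i] = 1 + max{dp[j] : j<i, b[j]<b[i]} (or 1 if no such j):
i:      0  1  2  3  4  5  6  7  8  9 10 11
b[i]:  15 11 13 16 15 12  8  2  6 18 13 22
dp:     1  1  2  3  3  2  1  1  2  4  3  5
At index 2 the value is 2.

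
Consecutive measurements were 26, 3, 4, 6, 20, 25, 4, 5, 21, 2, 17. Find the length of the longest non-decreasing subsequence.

Let dp[i] be the length of the longest such subsequence ending at index i:
i:      1  2  3  4  5  6  7  8  9 10 11
a[i]:  26  3  4  6 20 25  4  5 21  2 17
dp:     1  1  2  3  4  5  3  4  5  1  5
Maximum dp value is 5.

5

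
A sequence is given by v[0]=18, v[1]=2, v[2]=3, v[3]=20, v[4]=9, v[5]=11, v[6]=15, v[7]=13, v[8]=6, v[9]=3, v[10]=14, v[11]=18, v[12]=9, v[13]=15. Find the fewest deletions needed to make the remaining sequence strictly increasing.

7

Fewest deletions = n − (longest strictly increasing subsequence).
i:      0  1  2  3  4  5  6  7  8  9 10 11 12 13
v[i]:  18  2  3 20  9 11 15 13  6  3 14 18  9 15
dp:     1  1  2  3  3  4  5  5  3  2  6  7  4  7
max dp = 7, so deletions = 14 − 7 = 7.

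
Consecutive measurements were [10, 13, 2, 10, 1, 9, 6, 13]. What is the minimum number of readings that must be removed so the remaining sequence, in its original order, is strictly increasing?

Fewest deletions = n − (longest strictly increasing subsequence).
Patience tails:
10 → extends → [10]
13 → extends → [10, 13]
2 → replaces 10 → [2, 13]
10 → replaces 13 → [2, 10]
1 → replaces 2 → [1, 10]
9 → replaces 10 → [1, 9]
6 → replaces 9 → [1, 6]
13 → extends → [1, 6, 13]
Longest strictly increasing subsequence has length 3, so deletions = 8 − 3 = 5.

5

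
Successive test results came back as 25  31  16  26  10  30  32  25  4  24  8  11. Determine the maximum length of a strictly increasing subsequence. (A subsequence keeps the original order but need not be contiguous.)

4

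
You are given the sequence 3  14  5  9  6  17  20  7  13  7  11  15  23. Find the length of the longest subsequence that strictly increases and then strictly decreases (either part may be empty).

7

inc[i] = longest strictly increasing subsequence ending at i; dec[i] = longest strictly decreasing subsequence starting at i:
i:      1  2  3  4  5  6  7  8  9 10 11 12 13
a[i]:   3 14  5  9  6 17 20  7 13  7 11 15 23
inc:    1  2  2  3  3  4  5  4  5  4  5  6  7
dec:    1  3  1  2  1  3  3  1  2  1  1  1  1
Best peak at i=7 (value 20): inc=5, dec=3, length 5+3−1 = 7.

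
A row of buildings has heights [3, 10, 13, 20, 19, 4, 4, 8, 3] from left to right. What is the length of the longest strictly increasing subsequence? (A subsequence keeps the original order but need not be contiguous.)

Track the smallest tail for each achievable length (strict):
3 → extends → [3]
10 → extends → [3, 10]
13 → extends → [3, 10, 13]
20 → extends → [3, 10, 13, 20]
19 → replaces 20 → [3, 10, 13, 19]
4 → replaces 10 → [3, 4, 13, 19]
4 → already a tail → [3, 4, 13, 19]
8 → replaces 13 → [3, 4, 8, 19]
3 → already a tail → [3, 4, 8, 19]
Four tails, so the longest strictly increasing subsequence has length 4 (e.g. 3, 10, 13, 20).

4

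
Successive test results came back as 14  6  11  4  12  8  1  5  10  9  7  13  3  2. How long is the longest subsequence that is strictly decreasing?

7

Negate each value so 'decreasing' becomes 'increasing', then run patience tails on the negated sequence:
-14 → extends → [-14]
-6 → extends → [-14, -6]
-11 → replaces -6 → [-14, -11]
-4 → extends → [-14, -11, -4]
-12 → replaces -11 → [-14, -12, -4]
-8 → replaces -4 → [-14, -12, -8]
-1 → extends → [-14, -12, -8, -1]
-5 → replaces -1 → [-14, -12, -8, -5]
-10 → replaces -8 → [-14, -12, -10, -5]
-9 → replaces -5 → [-14, -12, -10, -9]
-7 → extends → [-14, -12, -10, -9, -7]
-13 → replaces -12 → [-14, -13, -10, -9, -7]
-3 → extends → [-14, -13, -10, -9, -7, -3]
-2 → extends → [-14, -13, -10, -9, -7, -3, -2]
Seven tails, so the longest strictly decreasing subsequence of the original has length 7.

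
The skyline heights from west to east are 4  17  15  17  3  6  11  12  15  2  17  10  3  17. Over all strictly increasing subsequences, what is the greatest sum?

65

Let S[i] be the best sum of a strictly increasing subsequence ending at i:
i:      1  2  3  4  5  6  7  8  9 10 11 12 13 14
a[i]:   4 17 15 17  3  6 11 12 15  2 17 10  3 17
S:      4 21 19 36  3 10 21 33 48  2 65 20  5 65
Maximum is 65 (e.g. 4 + 6 + 11 + 12 + 15 + 17).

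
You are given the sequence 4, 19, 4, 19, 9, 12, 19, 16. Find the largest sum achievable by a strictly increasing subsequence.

Let S[i] be the best sum of a strictly increasing subsequence ending at i:
i:      1  2  3  4  5  6  7  8
a[i]:   4 19  4 19  9 12 19 16
S:      4 23  4 23 13 25 44 41
Maximum is 44 (e.g. 4 + 9 + 12 + 19).

44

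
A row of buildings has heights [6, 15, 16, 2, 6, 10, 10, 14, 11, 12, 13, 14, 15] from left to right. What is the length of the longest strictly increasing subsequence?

Track the smallest tail for each achievable length (strict):
6 → extends → [6]
15 → extends → [6, 15]
16 → extends → [6, 15, 16]
2 → replaces 6 → [2, 15, 16]
6 → replaces 15 → [2, 6, 16]
10 → replaces 16 → [2, 6, 10]
10 → already a tail → [2, 6, 10]
14 → extends → [2, 6, 10, 14]
11 → replaces 14 → [2, 6, 10, 11]
12 → extends → [2, 6, 10, 11, 12]
13 → extends → [2, 6, 10, 11, 12, 13]
14 → extends → [2, 6, 10, 11, 12, 13, 14]
15 → extends → [2, 6, 10, 11, 12, 13, 14, 15]
Eight tails, so the longest strictly increasing subsequence has length 8 (e.g. 2, 6, 10, 11, 12, 13, 14, 15).

8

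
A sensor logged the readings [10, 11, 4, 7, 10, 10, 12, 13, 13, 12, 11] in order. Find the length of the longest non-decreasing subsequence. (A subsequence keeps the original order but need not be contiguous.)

Let dp[i] be the length of the longest such subsequence ending at index i:
i:      1  2  3  4  5  6  7  8  9 10 11
a[i]:  10 11  4  7 10 10 12 13 13 12 11
dp:     1  2  1  2  3  4  5  6  7  6  5
Maximum dp value is 7.

7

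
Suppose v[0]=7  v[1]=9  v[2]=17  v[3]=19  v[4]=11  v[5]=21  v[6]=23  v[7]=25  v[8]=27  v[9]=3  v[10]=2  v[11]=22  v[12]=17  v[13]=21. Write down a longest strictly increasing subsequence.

Patience tails give the LIS length; then backtrack through the dp parents:
7 → extends → [7]
9 → extends → [7, 9]
17 → extends → [7, 9, 17]
19 → extends → [7, 9, 17, 19]
11 → replaces 17 → [7, 9, 11, 19]
21 → extends → [7, 9, 11, 19, 21]
23 → extends → [7, 9, 11, 19, 21, 23]
25 → extends → [7, 9, 11, 19, 21, 23, 25]
27 → extends → [7, 9, 11, 19, 21, 23, 25, 27]
3 → replaces 7 → [3, 9, 11, 19, 21, 23, 25, 27]
2 → replaces 3 → [2, 9, 11, 19, 21, 23, 25, 27]
22 → replaces 23 → [2, 9, 11, 19, 21, 22, 25, 27]
17 → replaces 19 → [2, 9, 11, 17, 21, 22, 25, 27]
21 → already a tail → [2, 9, 11, 17, 21, 22, 25, 27]
Length 8; one witness is 7, 9, 17, 19, 21, 23, 25, 27.

7, 9, 17, 19, 21, 23, 25, 27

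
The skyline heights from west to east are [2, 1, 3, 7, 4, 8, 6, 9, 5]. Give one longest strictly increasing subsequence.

2, 3, 7, 8, 9

Patience tails give the LIS length; then backtrack through the dp parents:
2 → extends → [2]
1 → replaces 2 → [1]
3 → extends → [1, 3]
7 → extends → [1, 3, 7]
4 → replaces 7 → [1, 3, 4]
8 → extends → [1, 3, 4, 8]
6 → replaces 8 → [1, 3, 4, 6]
9 → extends → [1, 3, 4, 6, 9]
5 → replaces 6 → [1, 3, 4, 5, 9]
Length 5; one witness is 2, 3, 7, 8, 9.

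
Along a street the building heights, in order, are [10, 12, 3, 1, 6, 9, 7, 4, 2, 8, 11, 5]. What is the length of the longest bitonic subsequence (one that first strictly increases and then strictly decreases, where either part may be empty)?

inc[i] = longest strictly increasing subsequence ending at i; dec[i] = longest strictly decreasing subsequence starting at i:
i:      1  2  3  4  5  6  7  8  9 10 11 12
a[i]:  10 12  3  1  6  9  7  4  2  8 11  5
inc:    1  2  1  1  2  3  3  2  2  4  5  3
dec:    5  5  2  1  3  4  3  2  1  2  2  1
Best peak at i=2 (value 12): inc=2, dec=5, length 2+5−1 = 6.

6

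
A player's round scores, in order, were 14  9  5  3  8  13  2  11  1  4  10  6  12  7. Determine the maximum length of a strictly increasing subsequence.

Let dp[i] be the length of the longest such subsequence ending at index i:
i:      1  2  3  4  5  6  7  8  9 10 11 12 13 14
a[i]:  14  9  5  3  8 13  2 11  1  4 10  6 12  7
dp:     1  1  1  1  2  3  1  3  1  2  3  3  4  4
Maximum dp value is 4.

4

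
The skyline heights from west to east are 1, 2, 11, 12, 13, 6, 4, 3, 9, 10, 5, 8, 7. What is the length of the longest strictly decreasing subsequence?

4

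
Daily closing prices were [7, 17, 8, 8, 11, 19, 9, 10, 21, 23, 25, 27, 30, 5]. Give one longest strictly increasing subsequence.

7, 8, 11, 19, 21, 23, 25, 27, 30

Patience tails give the LIS length; then backtrack through the dp parents:
7 → extends → [7]
17 → extends → [7, 17]
8 → replaces 17 → [7, 8]
8 → already a tail → [7, 8]
11 → extends → [7, 8, 11]
19 → extends → [7, 8, 11, 19]
9 → replaces 11 → [7, 8, 9, 19]
10 → replaces 19 → [7, 8, 9, 10]
21 → extends → [7, 8, 9, 10, 21]
23 → extends → [7, 8, 9, 10, 21, 23]
25 → extends → [7, 8, 9, 10, 21, 23, 25]
27 → extends → [7, 8, 9, 10, 21, 23, 25, 27]
30 → extends → [7, 8, 9, 10, 21, 23, 25, 27, 30]
5 → replaces 7 → [5, 8, 9, 10, 21, 23, 25, 27, 30]
Length 9; one witness is 7, 8, 11, 19, 21, 23, 25, 27, 30.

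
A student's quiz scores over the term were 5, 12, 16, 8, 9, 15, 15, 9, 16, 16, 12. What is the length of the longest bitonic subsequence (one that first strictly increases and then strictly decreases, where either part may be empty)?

inc[i] = longest strictly increasing subsequence ending at i; dec[i] = longest strictly decreasing subsequence starting at i:
i:      1  2  3  4  5  6  7  8  9 10 11
a[i]:   5 12 16  8  9 15 15  9 16 16 12
inc:    1  2  3  2  3  4  4  3  5  5  4
dec:    1  2  3  1  1  2  2  1  2  2  1
Best peak at i=9 (value 16): inc=5, dec=2, length 5+2−1 = 6.

6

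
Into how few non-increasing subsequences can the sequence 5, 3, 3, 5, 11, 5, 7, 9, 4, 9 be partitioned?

The minimum number of non-increasing subsequences covering a sequence equals the length of its longest strictly increasing subsequence.
LIS length is 4 (e.g. 3, 5, 7, 9), so 4 piles are needed.

4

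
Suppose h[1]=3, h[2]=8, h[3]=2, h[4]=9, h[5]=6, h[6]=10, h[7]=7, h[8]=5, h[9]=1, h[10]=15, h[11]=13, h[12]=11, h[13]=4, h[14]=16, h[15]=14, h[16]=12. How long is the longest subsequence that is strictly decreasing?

4

Negate each value so 'decreasing' becomes 'increasing', then run patience tails on the negated sequence:
-3 → extends → [-3]
-8 → replaces -3 → [-8]
-2 → extends → [-8, -2]
-9 → replaces -8 → [-9, -2]
-6 → replaces -2 → [-9, -6]
-10 → replaces -9 → [-10, -6]
-7 → replaces -6 → [-10, -7]
-5 → extends → [-10, -7, -5]
-1 → extends → [-10, -7, -5, -1]
-15 → replaces -10 → [-15, -7, -5, -1]
-13 → replaces -7 → [-15, -13, -5, -1]
-11 → replaces -5 → [-15, -13, -11, -1]
-4 → replaces -1 → [-15, -13, -11, -4]
-16 → replaces -15 → [-16, -13, -11, -4]
-14 → replaces -13 → [-16, -14, -11, -4]
-12 → replaces -11 → [-16, -14, -12, -4]
Four tails, so the longest strictly decreasing subsequence of the original has length 4.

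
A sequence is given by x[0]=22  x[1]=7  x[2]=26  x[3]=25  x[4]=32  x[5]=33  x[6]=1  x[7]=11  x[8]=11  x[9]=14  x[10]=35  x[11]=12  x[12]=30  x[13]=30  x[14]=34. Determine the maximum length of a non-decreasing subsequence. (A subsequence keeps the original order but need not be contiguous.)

Track the smallest tail for each achievable length (allowing ties):
22 → extends → [22]
7 → replaces 22 → [7]
26 → extends → [7, 26]
25 → replaces 26 → [7, 25]
32 → extends → [7, 25, 32]
33 → extends → [7, 25, 32, 33]
1 → replaces 7 → [1, 25, 32, 33]
11 → replaces 25 → [1, 11, 32, 33]
11 → replaces 32 → [1, 11, 11, 33]
14 → replaces 33 → [1, 11, 11, 14]
35 → extends → [1, 11, 11, 14, 35]
12 → replaces 14 → [1, 11, 11, 12, 35]
30 → replaces 35 → [1, 11, 11, 12, 30]
30 → extends → [1, 11, 11, 12, 30, 30]
34 → extends → [1, 11, 11, 12, 30, 30, 34]
Seven tails, so the longest non-decreasing subsequence has length 7 (e.g. 7, 11, 11, 14, 30, 30, 34).

7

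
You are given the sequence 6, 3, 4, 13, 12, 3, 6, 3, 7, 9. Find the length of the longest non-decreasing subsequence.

5

Let dp[i] be the length of the longest such subsequence ending at index i:
i:      1  2  3  4  5  6  7  8  9 10
a[i]:   6  3  4 13 12  3  6  3  7  9
dp:     1  1  2  3  3  2  3  3  4  5
Maximum dp value is 5.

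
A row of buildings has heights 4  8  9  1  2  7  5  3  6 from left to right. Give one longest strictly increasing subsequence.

Patience tails give the LIS length; then backtrack through the dp parents:
4 → extends → [4]
8 → extends → [4, 8]
9 → extends → [4, 8, 9]
1 → replaces 4 → [1, 8, 9]
2 → replaces 8 → [1, 2, 9]
7 → replaces 9 → [1, 2, 7]
5 → replaces 7 → [1, 2, 5]
3 → replaces 5 → [1, 2, 3]
6 → extends → [1, 2, 3, 6]
Length 4; one witness is 1, 2, 5, 6.

1, 2, 5, 6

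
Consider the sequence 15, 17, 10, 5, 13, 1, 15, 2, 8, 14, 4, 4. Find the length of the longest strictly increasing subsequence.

4

Track the smallest tail for each achievable length (strict):
15 → extends → [15]
17 → extends → [15, 17]
10 → replaces 15 → [10, 17]
5 → replaces 10 → [5, 17]
13 → replaces 17 → [5, 13]
1 → replaces 5 → [1, 13]
15 → extends → [1, 13, 15]
2 → replaces 13 → [1, 2, 15]
8 → replaces 15 → [1, 2, 8]
14 → extends → [1, 2, 8, 14]
4 → replaces 8 → [1, 2, 4, 14]
4 → already a tail → [1, 2, 4, 14]
Four tails, so the longest strictly increasing subsequence has length 4 (e.g. 1, 2, 8, 14).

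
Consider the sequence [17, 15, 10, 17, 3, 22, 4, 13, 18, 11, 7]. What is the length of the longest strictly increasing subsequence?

Let dp[i] be the length of the longest such subsequence ending at index i:
i:      1  2  3  4  5  6  7  8  9 10 11
a[i]:  17 15 10 17  3 22  4 13 18 11  7
dp:     1  1  1  2  1  3  2  3  4  3  3
Maximum dp value is 4.

4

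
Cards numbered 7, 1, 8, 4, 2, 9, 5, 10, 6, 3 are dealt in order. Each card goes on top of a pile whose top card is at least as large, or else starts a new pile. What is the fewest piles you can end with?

4

The minimum number of non-increasing subsequences covering a sequence equals the length of its longest strictly increasing subsequence.
LIS length is 4 (e.g. 7, 8, 9, 10), so 4 piles are needed.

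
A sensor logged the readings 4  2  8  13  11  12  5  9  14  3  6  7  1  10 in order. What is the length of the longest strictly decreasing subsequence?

5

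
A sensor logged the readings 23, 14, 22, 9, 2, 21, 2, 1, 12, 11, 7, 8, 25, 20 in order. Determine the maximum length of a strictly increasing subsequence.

4

Track the smallest tail for each achievable length (strict):
23 → extends → [23]
14 → replaces 23 → [14]
22 → extends → [14, 22]
9 → replaces 14 → [9, 22]
2 → replaces 9 → [2, 22]
21 → replaces 22 → [2, 21]
2 → already a tail → [2, 21]
1 → replaces 2 → [1, 21]
12 → replaces 21 → [1, 12]
11 → replaces 12 → [1, 11]
7 → replaces 11 → [1, 7]
8 → extends → [1, 7, 8]
25 → extends → [1, 7, 8, 25]
20 → replaces 25 → [1, 7, 8, 20]
Four tails, so the longest strictly increasing subsequence has length 4 (e.g. 2, 7, 8, 25).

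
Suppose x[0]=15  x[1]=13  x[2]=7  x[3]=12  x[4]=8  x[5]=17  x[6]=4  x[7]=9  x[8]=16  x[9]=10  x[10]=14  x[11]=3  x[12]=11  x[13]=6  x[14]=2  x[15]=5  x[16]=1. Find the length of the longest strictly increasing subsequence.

5

Track the smallest tail for each achievable length (strict):
15 → extends → [15]
13 → replaces 15 → [13]
7 → replaces 13 → [7]
12 → extends → [7, 12]
8 → replaces 12 → [7, 8]
17 → extends → [7, 8, 17]
4 → replaces 7 → [4, 8, 17]
9 → replaces 17 → [4, 8, 9]
16 → extends → [4, 8, 9, 16]
10 → replaces 16 → [4, 8, 9, 10]
14 → extends → [4, 8, 9, 10, 14]
3 → replaces 4 → [3, 8, 9, 10, 14]
11 → replaces 14 → [3, 8, 9, 10, 11]
6 → replaces 8 → [3, 6, 9, 10, 11]
2 → replaces 3 → [2, 6, 9, 10, 11]
5 → replaces 6 → [2, 5, 9, 10, 11]
1 → replaces 2 → [1, 5, 9, 10, 11]
Five tails, so the longest strictly increasing subsequence has length 5 (e.g. 7, 8, 9, 10, 14).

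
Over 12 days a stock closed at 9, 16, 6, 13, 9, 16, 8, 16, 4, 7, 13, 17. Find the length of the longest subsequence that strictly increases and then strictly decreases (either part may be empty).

6

inc[i] = longest strictly increasing subsequence ending at i; dec[i] = longest strictly decreasing subsequence starting at i:
i:      1  2  3  4  5  6  7  8  9 10 11 12
a[i]:   9 16  6 13  9 16  8 16  4  7 13 17
inc:    1  2  1  2  2  3  2  3  1  2  3  4
dec:    3  5  2  4  3  3  2  2  1  1  1  1
Best peak at i=2 (value 16): inc=2, dec=5, length 2+5−1 = 6.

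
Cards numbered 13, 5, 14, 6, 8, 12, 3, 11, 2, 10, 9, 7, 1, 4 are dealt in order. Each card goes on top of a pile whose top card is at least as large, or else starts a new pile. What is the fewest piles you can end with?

4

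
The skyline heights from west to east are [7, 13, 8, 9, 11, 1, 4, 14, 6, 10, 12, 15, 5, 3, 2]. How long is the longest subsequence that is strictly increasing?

6

Track the smallest tail for each achievable length (strict):
7 → extends → [7]
13 → extends → [7, 13]
8 → replaces 13 → [7, 8]
9 → extends → [7, 8, 9]
11 → extends → [7, 8, 9, 11]
1 → replaces 7 → [1, 8, 9, 11]
4 → replaces 8 → [1, 4, 9, 11]
14 → extends → [1, 4, 9, 11, 14]
6 → replaces 9 → [1, 4, 6, 11, 14]
10 → replaces 11 → [1, 4, 6, 10, 14]
12 → replaces 14 → [1, 4, 6, 10, 12]
15 → extends → [1, 4, 6, 10, 12, 15]
5 → replaces 6 → [1, 4, 5, 10, 12, 15]
3 → replaces 4 → [1, 3, 5, 10, 12, 15]
2 → replaces 3 → [1, 2, 5, 10, 12, 15]
Six tails, so the longest strictly increasing subsequence has length 6 (e.g. 7, 8, 9, 11, 14, 15).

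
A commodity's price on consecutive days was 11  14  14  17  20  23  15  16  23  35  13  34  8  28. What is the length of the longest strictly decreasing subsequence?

Let dp[i] be the longest strictly decreasing subsequence ending at i:
i:      1  2  3  4  5  6  7  8  9 10 11 12 13 14
a[i]:  11 14 14 17 20 23 15 16 23 35 13 34  8 28
dp:     1  1  1  1  1  1  2  2  1  1  3  2  4  3
Maximum is 4.

4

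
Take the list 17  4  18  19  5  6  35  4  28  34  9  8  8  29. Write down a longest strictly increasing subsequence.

Patience tails give the LIS length; then backtrack through the dp parents:
17 → extends → [17]
4 → replaces 17 → [4]
18 → extends → [4, 18]
19 → extends → [4, 18, 19]
5 → replaces 18 → [4, 5, 19]
6 → replaces 19 → [4, 5, 6]
35 → extends → [4, 5, 6, 35]
4 → already a tail → [4, 5, 6, 35]
28 → replaces 35 → [4, 5, 6, 28]
34 → extends → [4, 5, 6, 28, 34]
9 → replaces 28 → [4, 5, 6, 9, 34]
8 → replaces 9 → [4, 5, 6, 8, 34]
8 → already a tail → [4, 5, 6, 8, 34]
29 → replaces 34 → [4, 5, 6, 8, 29]
Length 5; one witness is 17, 18, 19, 28, 34.

17, 18, 19, 28, 34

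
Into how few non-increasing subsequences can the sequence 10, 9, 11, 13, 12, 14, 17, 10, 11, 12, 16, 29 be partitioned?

6

The minimum number of non-increasing subsequences covering a sequence equals the length of its longest strictly increasing subsequence.
LIS length is 6 (e.g. 10, 11, 13, 14, 17, 29), so 6 piles are needed.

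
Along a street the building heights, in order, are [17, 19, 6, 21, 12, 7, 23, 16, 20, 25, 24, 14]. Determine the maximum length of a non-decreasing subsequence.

Track the smallest tail for each achievable length (allowing ties):
17 → extends → [17]
19 → extends → [17, 19]
6 → replaces 17 → [6, 19]
21 → extends → [6, 19, 21]
12 → replaces 19 → [6, 12, 21]
7 → replaces 12 → [6, 7, 21]
23 → extends → [6, 7, 21, 23]
16 → replaces 21 → [6, 7, 16, 23]
20 → replaces 23 → [6, 7, 16, 20]
25 → extends → [6, 7, 16, 20, 25]
24 → replaces 25 → [6, 7, 16, 20, 24]
14 → replaces 16 → [6, 7, 14, 20, 24]
Five tails, so the longest non-decreasing subsequence has length 5 (e.g. 17, 19, 21, 23, 25).

5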